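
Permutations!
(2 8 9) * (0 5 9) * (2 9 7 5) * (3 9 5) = [2, 1, 8, 9, 4, 7, 6, 3, 0, 5] = (0 2 8)(3 9 5 7)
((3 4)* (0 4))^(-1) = (0 3 4) = [3, 1, 2, 4, 0]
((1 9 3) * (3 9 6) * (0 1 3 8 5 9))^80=(0 6 5)(1 8 9)=[6, 8, 2, 3, 4, 0, 5, 7, 9, 1]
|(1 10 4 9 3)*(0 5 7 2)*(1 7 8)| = |(0 5 8 1 10 4 9 3 7 2)| = 10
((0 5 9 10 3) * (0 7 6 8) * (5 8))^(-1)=(0 8)(3 10 9 5 6 7)=[8, 1, 2, 10, 4, 6, 7, 3, 0, 5, 9]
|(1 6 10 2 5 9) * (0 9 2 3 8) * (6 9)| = 10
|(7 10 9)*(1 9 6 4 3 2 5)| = |(1 9 7 10 6 4 3 2 5)| = 9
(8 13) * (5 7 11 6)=[0, 1, 2, 3, 4, 7, 5, 11, 13, 9, 10, 6, 12, 8]=(5 7 11 6)(8 13)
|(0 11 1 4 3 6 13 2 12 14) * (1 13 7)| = |(0 11 13 2 12 14)(1 4 3 6 7)| = 30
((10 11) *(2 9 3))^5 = (2 3 9)(10 11) = [0, 1, 3, 9, 4, 5, 6, 7, 8, 2, 11, 10]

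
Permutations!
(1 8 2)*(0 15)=[15, 8, 1, 3, 4, 5, 6, 7, 2, 9, 10, 11, 12, 13, 14, 0]=(0 15)(1 8 2)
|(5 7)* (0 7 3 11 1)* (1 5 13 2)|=|(0 7 13 2 1)(3 11 5)|=15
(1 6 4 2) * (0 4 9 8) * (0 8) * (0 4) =(1 6 9 4 2) =[0, 6, 1, 3, 2, 5, 9, 7, 8, 4]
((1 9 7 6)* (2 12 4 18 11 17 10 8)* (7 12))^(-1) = (1 6 7 2 8 10 17 11 18 4 12 9) = [0, 6, 8, 3, 12, 5, 7, 2, 10, 1, 17, 18, 9, 13, 14, 15, 16, 11, 4]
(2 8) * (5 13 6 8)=(2 5 13 6 8)=[0, 1, 5, 3, 4, 13, 8, 7, 2, 9, 10, 11, 12, 6]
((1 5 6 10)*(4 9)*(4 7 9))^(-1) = (1 10 6 5)(7 9) = [0, 10, 2, 3, 4, 1, 5, 9, 8, 7, 6]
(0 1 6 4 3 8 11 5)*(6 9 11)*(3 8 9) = (0 1 3 9 11 5)(4 8 6) = [1, 3, 2, 9, 8, 0, 4, 7, 6, 11, 10, 5]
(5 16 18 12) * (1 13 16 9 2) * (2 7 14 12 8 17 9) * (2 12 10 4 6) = (1 13 16 18 8 17 9 7 14 10 4 6 2)(5 12) = [0, 13, 1, 3, 6, 12, 2, 14, 17, 7, 4, 11, 5, 16, 10, 15, 18, 9, 8]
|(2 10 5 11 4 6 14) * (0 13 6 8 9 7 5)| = 6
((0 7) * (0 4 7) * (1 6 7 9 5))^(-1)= [0, 5, 2, 3, 7, 9, 1, 6, 8, 4]= (1 5 9 4 7 6)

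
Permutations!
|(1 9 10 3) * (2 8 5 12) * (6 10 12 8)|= 14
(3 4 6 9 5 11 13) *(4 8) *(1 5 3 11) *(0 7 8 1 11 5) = (0 7 8 4 6 9 3 1)(5 11 13) = [7, 0, 2, 1, 6, 11, 9, 8, 4, 3, 10, 13, 12, 5]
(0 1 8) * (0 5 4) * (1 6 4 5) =[6, 8, 2, 3, 0, 5, 4, 7, 1] =(0 6 4)(1 8)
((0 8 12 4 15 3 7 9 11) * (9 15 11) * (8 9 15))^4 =(0 7 11 3 4 15 12 9 8) =[7, 1, 2, 4, 15, 5, 6, 11, 0, 8, 10, 3, 9, 13, 14, 12]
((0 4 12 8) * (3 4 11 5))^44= (0 5 4 8 11 3 12)= [5, 1, 2, 12, 8, 4, 6, 7, 11, 9, 10, 3, 0]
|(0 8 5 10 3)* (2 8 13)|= |(0 13 2 8 5 10 3)|= 7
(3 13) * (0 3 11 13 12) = (0 3 12)(11 13) = [3, 1, 2, 12, 4, 5, 6, 7, 8, 9, 10, 13, 0, 11]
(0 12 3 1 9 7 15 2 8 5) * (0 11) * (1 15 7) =(0 12 3 15 2 8 5 11)(1 9) =[12, 9, 8, 15, 4, 11, 6, 7, 5, 1, 10, 0, 3, 13, 14, 2]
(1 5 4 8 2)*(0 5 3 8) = (0 5 4)(1 3 8 2) = [5, 3, 1, 8, 0, 4, 6, 7, 2]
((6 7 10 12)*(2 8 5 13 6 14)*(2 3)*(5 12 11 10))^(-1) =(2 3 14 12 8)(5 7 6 13)(10 11) =[0, 1, 3, 14, 4, 7, 13, 6, 2, 9, 11, 10, 8, 5, 12]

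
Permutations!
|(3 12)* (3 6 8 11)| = |(3 12 6 8 11)| = 5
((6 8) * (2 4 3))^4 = (8)(2 4 3) = [0, 1, 4, 2, 3, 5, 6, 7, 8]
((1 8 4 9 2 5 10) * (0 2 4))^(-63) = (0 10)(1 2)(4 9)(5 8) = [10, 2, 1, 3, 9, 8, 6, 7, 5, 4, 0]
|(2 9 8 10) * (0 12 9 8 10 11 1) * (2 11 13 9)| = |(0 12 2 8 13 9 10 11 1)| = 9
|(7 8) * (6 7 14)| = 4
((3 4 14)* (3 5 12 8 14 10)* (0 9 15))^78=(15)(5 8)(12 14)=[0, 1, 2, 3, 4, 8, 6, 7, 5, 9, 10, 11, 14, 13, 12, 15]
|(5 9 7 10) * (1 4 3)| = |(1 4 3)(5 9 7 10)| = 12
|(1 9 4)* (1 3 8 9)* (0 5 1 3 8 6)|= |(0 5 1 3 6)(4 8 9)|= 15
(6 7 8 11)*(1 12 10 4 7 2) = (1 12 10 4 7 8 11 6 2) = [0, 12, 1, 3, 7, 5, 2, 8, 11, 9, 4, 6, 10]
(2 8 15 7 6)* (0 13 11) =(0 13 11)(2 8 15 7 6) =[13, 1, 8, 3, 4, 5, 2, 6, 15, 9, 10, 0, 12, 11, 14, 7]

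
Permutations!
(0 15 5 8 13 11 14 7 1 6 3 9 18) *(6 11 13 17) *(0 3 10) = (0 15 5 8 17 6 10)(1 11 14 7)(3 9 18) = [15, 11, 2, 9, 4, 8, 10, 1, 17, 18, 0, 14, 12, 13, 7, 5, 16, 6, 3]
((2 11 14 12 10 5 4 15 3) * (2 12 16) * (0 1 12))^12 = [5, 4, 2, 10, 1, 0, 6, 7, 8, 9, 3, 11, 15, 13, 14, 12, 16] = (16)(0 5)(1 4)(3 10)(12 15)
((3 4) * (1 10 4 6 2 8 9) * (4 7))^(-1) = (1 9 8 2 6 3 4 7 10) = [0, 9, 6, 4, 7, 5, 3, 10, 2, 8, 1]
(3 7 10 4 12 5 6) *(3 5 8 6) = [0, 1, 2, 7, 12, 3, 5, 10, 6, 9, 4, 11, 8] = (3 7 10 4 12 8 6 5)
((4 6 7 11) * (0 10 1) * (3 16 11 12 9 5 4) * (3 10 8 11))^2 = (16)(0 11 1 8 10)(4 7 9)(5 6 12) = [11, 8, 2, 3, 7, 6, 12, 9, 10, 4, 0, 1, 5, 13, 14, 15, 16]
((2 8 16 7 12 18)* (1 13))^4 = [0, 1, 12, 3, 4, 5, 6, 8, 18, 9, 10, 11, 16, 13, 14, 15, 2, 17, 7] = (2 12 16)(7 8 18)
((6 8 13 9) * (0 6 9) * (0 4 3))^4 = (0 4 8)(3 13 6) = [4, 1, 2, 13, 8, 5, 3, 7, 0, 9, 10, 11, 12, 6]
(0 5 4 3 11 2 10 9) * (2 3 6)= (0 5 4 6 2 10 9)(3 11)= [5, 1, 10, 11, 6, 4, 2, 7, 8, 0, 9, 3]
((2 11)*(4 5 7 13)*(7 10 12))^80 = (4 10 7)(5 12 13) = [0, 1, 2, 3, 10, 12, 6, 4, 8, 9, 7, 11, 13, 5]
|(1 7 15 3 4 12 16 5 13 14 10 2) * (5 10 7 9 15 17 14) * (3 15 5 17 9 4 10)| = 42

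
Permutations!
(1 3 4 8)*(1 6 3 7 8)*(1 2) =(1 7 8 6 3 4 2) =[0, 7, 1, 4, 2, 5, 3, 8, 6]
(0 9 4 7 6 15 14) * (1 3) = (0 9 4 7 6 15 14)(1 3) = [9, 3, 2, 1, 7, 5, 15, 6, 8, 4, 10, 11, 12, 13, 0, 14]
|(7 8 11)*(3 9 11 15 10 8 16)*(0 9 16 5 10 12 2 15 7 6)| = |(0 9 11 6)(2 15 12)(3 16)(5 10 8 7)| = 12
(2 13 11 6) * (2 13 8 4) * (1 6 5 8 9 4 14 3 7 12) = [0, 6, 9, 7, 2, 8, 13, 12, 14, 4, 10, 5, 1, 11, 3] = (1 6 13 11 5 8 14 3 7 12)(2 9 4)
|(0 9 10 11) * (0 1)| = |(0 9 10 11 1)| = 5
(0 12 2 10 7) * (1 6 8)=[12, 6, 10, 3, 4, 5, 8, 0, 1, 9, 7, 11, 2]=(0 12 2 10 7)(1 6 8)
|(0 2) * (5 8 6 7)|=4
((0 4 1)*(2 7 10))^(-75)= (10)= [0, 1, 2, 3, 4, 5, 6, 7, 8, 9, 10]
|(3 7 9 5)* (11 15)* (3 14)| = |(3 7 9 5 14)(11 15)| = 10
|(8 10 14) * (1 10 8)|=3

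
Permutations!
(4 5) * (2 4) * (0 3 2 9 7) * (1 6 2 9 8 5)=[3, 6, 4, 9, 1, 8, 2, 0, 5, 7]=(0 3 9 7)(1 6 2 4)(5 8)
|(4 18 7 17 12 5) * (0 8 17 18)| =|(0 8 17 12 5 4)(7 18)| =6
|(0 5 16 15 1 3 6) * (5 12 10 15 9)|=|(0 12 10 15 1 3 6)(5 16 9)|=21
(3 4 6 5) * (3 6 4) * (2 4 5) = (2 4 5 6) = [0, 1, 4, 3, 5, 6, 2]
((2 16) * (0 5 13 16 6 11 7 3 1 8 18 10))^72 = (0 7 5 3 13 1 16 8 2 18 6 10 11) = [7, 16, 18, 13, 4, 3, 10, 5, 2, 9, 11, 0, 12, 1, 14, 15, 8, 17, 6]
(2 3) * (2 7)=[0, 1, 3, 7, 4, 5, 6, 2]=(2 3 7)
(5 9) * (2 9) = [0, 1, 9, 3, 4, 2, 6, 7, 8, 5] = (2 9 5)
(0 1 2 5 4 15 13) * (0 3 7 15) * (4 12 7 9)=[1, 2, 5, 9, 0, 12, 6, 15, 8, 4, 10, 11, 7, 3, 14, 13]=(0 1 2 5 12 7 15 13 3 9 4)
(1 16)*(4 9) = (1 16)(4 9) = [0, 16, 2, 3, 9, 5, 6, 7, 8, 4, 10, 11, 12, 13, 14, 15, 1]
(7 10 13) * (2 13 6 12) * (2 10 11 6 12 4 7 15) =(2 13 15)(4 7 11 6)(10 12) =[0, 1, 13, 3, 7, 5, 4, 11, 8, 9, 12, 6, 10, 15, 14, 2]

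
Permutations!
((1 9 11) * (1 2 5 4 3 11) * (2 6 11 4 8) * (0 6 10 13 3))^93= (0 11 13 4 6 10 3)(1 9)= [11, 9, 2, 0, 6, 5, 10, 7, 8, 1, 3, 13, 12, 4]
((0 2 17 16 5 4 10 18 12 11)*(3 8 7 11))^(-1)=(0 11 7 8 3 12 18 10 4 5 16 17 2)=[11, 1, 0, 12, 5, 16, 6, 8, 3, 9, 4, 7, 18, 13, 14, 15, 17, 2, 10]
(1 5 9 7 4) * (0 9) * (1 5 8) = [9, 8, 2, 3, 5, 0, 6, 4, 1, 7] = (0 9 7 4 5)(1 8)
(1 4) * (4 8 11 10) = (1 8 11 10 4) = [0, 8, 2, 3, 1, 5, 6, 7, 11, 9, 4, 10]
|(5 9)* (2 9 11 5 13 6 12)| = |(2 9 13 6 12)(5 11)| = 10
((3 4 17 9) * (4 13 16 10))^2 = [0, 1, 2, 16, 9, 5, 6, 7, 8, 13, 17, 11, 12, 10, 14, 15, 4, 3] = (3 16 4 9 13 10 17)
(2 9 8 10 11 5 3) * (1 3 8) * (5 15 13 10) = (1 3 2 9)(5 8)(10 11 15 13) = [0, 3, 9, 2, 4, 8, 6, 7, 5, 1, 11, 15, 12, 10, 14, 13]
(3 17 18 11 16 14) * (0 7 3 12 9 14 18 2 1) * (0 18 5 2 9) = (0 7 3 17 9 14 12)(1 18 11 16 5 2) = [7, 18, 1, 17, 4, 2, 6, 3, 8, 14, 10, 16, 0, 13, 12, 15, 5, 9, 11]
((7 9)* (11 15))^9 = (7 9)(11 15) = [0, 1, 2, 3, 4, 5, 6, 9, 8, 7, 10, 15, 12, 13, 14, 11]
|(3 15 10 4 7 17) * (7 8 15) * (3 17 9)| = |(17)(3 7 9)(4 8 15 10)| = 12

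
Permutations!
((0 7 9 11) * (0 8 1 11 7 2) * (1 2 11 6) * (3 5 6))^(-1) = [2, 6, 8, 1, 4, 3, 5, 9, 11, 7, 10, 0] = (0 2 8 11)(1 6 5 3)(7 9)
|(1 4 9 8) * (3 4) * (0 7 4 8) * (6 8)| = 4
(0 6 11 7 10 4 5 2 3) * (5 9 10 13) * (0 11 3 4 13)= (0 6 3 11 7)(2 4 9 10 13 5)= [6, 1, 4, 11, 9, 2, 3, 0, 8, 10, 13, 7, 12, 5]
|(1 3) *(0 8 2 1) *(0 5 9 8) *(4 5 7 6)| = |(1 3 7 6 4 5 9 8 2)| = 9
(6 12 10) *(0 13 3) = (0 13 3)(6 12 10) = [13, 1, 2, 0, 4, 5, 12, 7, 8, 9, 6, 11, 10, 3]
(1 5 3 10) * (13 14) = [0, 5, 2, 10, 4, 3, 6, 7, 8, 9, 1, 11, 12, 14, 13] = (1 5 3 10)(13 14)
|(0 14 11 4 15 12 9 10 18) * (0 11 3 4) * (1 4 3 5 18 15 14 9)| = |(0 9 10 15 12 1 4 14 5 18 11)| = 11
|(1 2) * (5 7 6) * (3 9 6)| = 10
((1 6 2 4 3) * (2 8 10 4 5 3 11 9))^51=(1 6 8 10 4 11 9 2 5 3)=[0, 6, 5, 1, 11, 3, 8, 7, 10, 2, 4, 9]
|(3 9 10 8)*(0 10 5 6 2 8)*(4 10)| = 6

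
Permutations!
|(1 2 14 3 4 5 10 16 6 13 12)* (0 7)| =|(0 7)(1 2 14 3 4 5 10 16 6 13 12)| =22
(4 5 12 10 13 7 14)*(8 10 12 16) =[0, 1, 2, 3, 5, 16, 6, 14, 10, 9, 13, 11, 12, 7, 4, 15, 8] =(4 5 16 8 10 13 7 14)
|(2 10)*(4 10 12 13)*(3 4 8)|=7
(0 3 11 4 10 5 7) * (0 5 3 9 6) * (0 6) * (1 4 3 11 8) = (0 9)(1 4 10 11 3 8)(5 7) = [9, 4, 2, 8, 10, 7, 6, 5, 1, 0, 11, 3]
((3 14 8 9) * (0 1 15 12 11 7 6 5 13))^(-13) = [7, 6, 2, 9, 4, 12, 15, 1, 14, 8, 10, 0, 13, 11, 3, 5] = (0 7 1 6 15 5 12 13 11)(3 9 8 14)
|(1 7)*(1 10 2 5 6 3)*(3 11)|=8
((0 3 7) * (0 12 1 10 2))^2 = (0 7 1 2 3 12 10) = [7, 2, 3, 12, 4, 5, 6, 1, 8, 9, 0, 11, 10]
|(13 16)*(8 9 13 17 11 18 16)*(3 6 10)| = |(3 6 10)(8 9 13)(11 18 16 17)| = 12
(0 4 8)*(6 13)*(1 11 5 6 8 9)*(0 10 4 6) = [6, 11, 2, 3, 9, 0, 13, 7, 10, 1, 4, 5, 12, 8] = (0 6 13 8 10 4 9 1 11 5)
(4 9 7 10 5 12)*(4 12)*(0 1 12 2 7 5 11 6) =[1, 12, 7, 3, 9, 4, 0, 10, 8, 5, 11, 6, 2] =(0 1 12 2 7 10 11 6)(4 9 5)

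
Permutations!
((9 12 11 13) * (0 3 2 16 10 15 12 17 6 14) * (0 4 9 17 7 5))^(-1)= (0 5 7 9 4 14 6 17 13 11 12 15 10 16 2 3)= [5, 1, 3, 0, 14, 7, 17, 9, 8, 4, 16, 12, 15, 11, 6, 10, 2, 13]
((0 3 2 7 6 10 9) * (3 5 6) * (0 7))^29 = (0 7 6 2 9 5 3 10) = [7, 1, 9, 10, 4, 3, 2, 6, 8, 5, 0]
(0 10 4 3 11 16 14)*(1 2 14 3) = [10, 2, 14, 11, 1, 5, 6, 7, 8, 9, 4, 16, 12, 13, 0, 15, 3] = (0 10 4 1 2 14)(3 11 16)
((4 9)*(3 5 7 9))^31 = (3 5 7 9 4) = [0, 1, 2, 5, 3, 7, 6, 9, 8, 4]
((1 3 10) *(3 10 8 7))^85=(1 10)(3 8 7)=[0, 10, 2, 8, 4, 5, 6, 3, 7, 9, 1]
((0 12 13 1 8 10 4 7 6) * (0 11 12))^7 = [0, 12, 2, 3, 8, 5, 4, 10, 13, 9, 1, 7, 6, 11] = (1 12 6 4 8 13 11 7 10)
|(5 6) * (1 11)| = 2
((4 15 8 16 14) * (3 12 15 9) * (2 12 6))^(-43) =(2 9 16 12 3 14 15 6 4 8) =[0, 1, 9, 14, 8, 5, 4, 7, 2, 16, 10, 11, 3, 13, 15, 6, 12]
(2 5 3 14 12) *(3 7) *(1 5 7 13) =(1 5 13)(2 7 3 14 12) =[0, 5, 7, 14, 4, 13, 6, 3, 8, 9, 10, 11, 2, 1, 12]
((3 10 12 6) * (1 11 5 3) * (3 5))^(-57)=[0, 10, 2, 6, 4, 5, 3, 7, 8, 9, 1, 12, 11]=(1 10)(3 6)(11 12)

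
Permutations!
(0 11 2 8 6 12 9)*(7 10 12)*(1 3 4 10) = (0 11 2 8 6 7 1 3 4 10 12 9) = [11, 3, 8, 4, 10, 5, 7, 1, 6, 0, 12, 2, 9]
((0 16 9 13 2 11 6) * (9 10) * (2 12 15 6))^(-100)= (0 13)(6 9)(10 15)(12 16)= [13, 1, 2, 3, 4, 5, 9, 7, 8, 6, 15, 11, 16, 0, 14, 10, 12]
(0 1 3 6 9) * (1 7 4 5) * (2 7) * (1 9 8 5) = (0 2 7 4 1 3 6 8 5 9) = [2, 3, 7, 6, 1, 9, 8, 4, 5, 0]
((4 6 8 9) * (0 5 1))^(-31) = (0 1 5)(4 6 8 9) = [1, 5, 2, 3, 6, 0, 8, 7, 9, 4]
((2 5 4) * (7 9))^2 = (9)(2 4 5) = [0, 1, 4, 3, 5, 2, 6, 7, 8, 9]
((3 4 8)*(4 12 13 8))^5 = [0, 1, 2, 12, 4, 5, 6, 7, 3, 9, 10, 11, 13, 8] = (3 12 13 8)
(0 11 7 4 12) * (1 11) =[1, 11, 2, 3, 12, 5, 6, 4, 8, 9, 10, 7, 0] =(0 1 11 7 4 12)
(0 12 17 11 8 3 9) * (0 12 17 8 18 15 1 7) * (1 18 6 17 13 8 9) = [13, 7, 2, 1, 4, 5, 17, 0, 3, 12, 10, 6, 9, 8, 14, 18, 16, 11, 15] = (0 13 8 3 1 7)(6 17 11)(9 12)(15 18)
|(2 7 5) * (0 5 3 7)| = 6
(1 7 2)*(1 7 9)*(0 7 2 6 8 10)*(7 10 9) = (0 10)(1 7 6 8 9) = [10, 7, 2, 3, 4, 5, 8, 6, 9, 1, 0]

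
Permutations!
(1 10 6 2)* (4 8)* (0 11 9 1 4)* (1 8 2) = (0 11 9 8)(1 10 6)(2 4) = [11, 10, 4, 3, 2, 5, 1, 7, 0, 8, 6, 9]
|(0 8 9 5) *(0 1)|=|(0 8 9 5 1)|=5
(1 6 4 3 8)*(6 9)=(1 9 6 4 3 8)=[0, 9, 2, 8, 3, 5, 4, 7, 1, 6]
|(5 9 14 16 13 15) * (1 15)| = 7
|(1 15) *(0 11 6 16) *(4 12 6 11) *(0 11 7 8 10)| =18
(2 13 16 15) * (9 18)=(2 13 16 15)(9 18)=[0, 1, 13, 3, 4, 5, 6, 7, 8, 18, 10, 11, 12, 16, 14, 2, 15, 17, 9]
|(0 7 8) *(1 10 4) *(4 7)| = |(0 4 1 10 7 8)| = 6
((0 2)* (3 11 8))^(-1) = (0 2)(3 8 11) = [2, 1, 0, 8, 4, 5, 6, 7, 11, 9, 10, 3]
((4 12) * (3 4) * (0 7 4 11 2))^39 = (0 3 7 11 4 2 12) = [3, 1, 12, 7, 2, 5, 6, 11, 8, 9, 10, 4, 0]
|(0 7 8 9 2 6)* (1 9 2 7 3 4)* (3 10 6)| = |(0 10 6)(1 9 7 8 2 3 4)| = 21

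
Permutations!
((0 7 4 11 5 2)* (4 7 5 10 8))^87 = (4 8 10 11) = [0, 1, 2, 3, 8, 5, 6, 7, 10, 9, 11, 4]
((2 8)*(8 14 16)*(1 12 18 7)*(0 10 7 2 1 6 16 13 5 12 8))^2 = [7, 1, 13, 3, 4, 18, 0, 16, 8, 9, 6, 11, 2, 12, 5, 15, 10, 17, 14] = (0 7 16 10 6)(2 13 12)(5 18 14)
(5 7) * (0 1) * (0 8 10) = [1, 8, 2, 3, 4, 7, 6, 5, 10, 9, 0] = (0 1 8 10)(5 7)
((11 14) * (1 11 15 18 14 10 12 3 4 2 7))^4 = [0, 3, 10, 1, 11, 5, 6, 12, 8, 9, 2, 4, 7, 13, 15, 18, 16, 17, 14] = (1 3)(2 10)(4 11)(7 12)(14 15 18)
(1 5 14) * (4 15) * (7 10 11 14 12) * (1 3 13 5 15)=(1 15 4)(3 13 5 12 7 10 11 14)=[0, 15, 2, 13, 1, 12, 6, 10, 8, 9, 11, 14, 7, 5, 3, 4]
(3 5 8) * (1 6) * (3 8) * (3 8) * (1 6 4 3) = (1 4 3 5 8) = [0, 4, 2, 5, 3, 8, 6, 7, 1]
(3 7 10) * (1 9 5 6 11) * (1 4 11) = (1 9 5 6)(3 7 10)(4 11) = [0, 9, 2, 7, 11, 6, 1, 10, 8, 5, 3, 4]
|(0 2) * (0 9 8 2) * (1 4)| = |(1 4)(2 9 8)| = 6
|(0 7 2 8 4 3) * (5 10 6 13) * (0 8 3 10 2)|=|(0 7)(2 3 8 4 10 6 13 5)|=8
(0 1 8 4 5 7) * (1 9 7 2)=[9, 8, 1, 3, 5, 2, 6, 0, 4, 7]=(0 9 7)(1 8 4 5 2)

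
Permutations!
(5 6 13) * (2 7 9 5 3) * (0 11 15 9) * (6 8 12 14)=(0 11 15 9 5 8 12 14 6 13 3 2 7)=[11, 1, 7, 2, 4, 8, 13, 0, 12, 5, 10, 15, 14, 3, 6, 9]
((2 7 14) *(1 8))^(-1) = (1 8)(2 14 7) = [0, 8, 14, 3, 4, 5, 6, 2, 1, 9, 10, 11, 12, 13, 7]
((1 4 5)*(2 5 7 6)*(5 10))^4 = (1 2 4 10 7 5 6) = [0, 2, 4, 3, 10, 6, 1, 5, 8, 9, 7]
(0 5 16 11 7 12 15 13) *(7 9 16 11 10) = (0 5 11 9 16 10 7 12 15 13) = [5, 1, 2, 3, 4, 11, 6, 12, 8, 16, 7, 9, 15, 0, 14, 13, 10]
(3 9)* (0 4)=(0 4)(3 9)=[4, 1, 2, 9, 0, 5, 6, 7, 8, 3]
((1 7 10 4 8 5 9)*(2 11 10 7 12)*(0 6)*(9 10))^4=[0, 9, 12, 3, 4, 5, 6, 7, 8, 11, 10, 2, 1]=(1 9 11 2 12)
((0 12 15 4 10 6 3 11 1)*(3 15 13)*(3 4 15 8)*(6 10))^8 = (15)(0 1 11 3 8 6 4 13 12) = [1, 11, 2, 8, 13, 5, 4, 7, 6, 9, 10, 3, 0, 12, 14, 15]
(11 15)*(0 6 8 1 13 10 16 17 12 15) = (0 6 8 1 13 10 16 17 12 15 11) = [6, 13, 2, 3, 4, 5, 8, 7, 1, 9, 16, 0, 15, 10, 14, 11, 17, 12]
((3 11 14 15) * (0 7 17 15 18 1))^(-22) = (0 11 7 14 17 18 15 1 3) = [11, 3, 2, 0, 4, 5, 6, 14, 8, 9, 10, 7, 12, 13, 17, 1, 16, 18, 15]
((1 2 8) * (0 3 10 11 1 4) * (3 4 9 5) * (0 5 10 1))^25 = (0 2)(1 11)(3 10)(4 8)(5 9) = [2, 11, 0, 10, 8, 9, 6, 7, 4, 5, 3, 1]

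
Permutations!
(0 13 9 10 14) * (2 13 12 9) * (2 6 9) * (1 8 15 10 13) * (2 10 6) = [12, 8, 1, 3, 4, 5, 9, 7, 15, 13, 14, 11, 10, 2, 0, 6] = (0 12 10 14)(1 8 15 6 9 13 2)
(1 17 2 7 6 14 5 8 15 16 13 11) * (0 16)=(0 16 13 11 1 17 2 7 6 14 5 8 15)=[16, 17, 7, 3, 4, 8, 14, 6, 15, 9, 10, 1, 12, 11, 5, 0, 13, 2]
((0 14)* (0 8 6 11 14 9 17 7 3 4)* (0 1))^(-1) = [1, 4, 2, 7, 3, 5, 8, 17, 14, 0, 10, 6, 12, 13, 11, 15, 16, 9] = (0 1 4 3 7 17 9)(6 8 14 11)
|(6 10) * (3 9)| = |(3 9)(6 10)| = 2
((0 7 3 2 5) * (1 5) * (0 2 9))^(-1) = [9, 2, 5, 7, 4, 1, 6, 0, 8, 3] = (0 9 3 7)(1 2 5)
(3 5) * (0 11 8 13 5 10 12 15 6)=(0 11 8 13 5 3 10 12 15 6)=[11, 1, 2, 10, 4, 3, 0, 7, 13, 9, 12, 8, 15, 5, 14, 6]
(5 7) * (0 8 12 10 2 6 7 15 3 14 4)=[8, 1, 6, 14, 0, 15, 7, 5, 12, 9, 2, 11, 10, 13, 4, 3]=(0 8 12 10 2 6 7 5 15 3 14 4)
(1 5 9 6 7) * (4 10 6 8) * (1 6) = (1 5 9 8 4 10)(6 7) = [0, 5, 2, 3, 10, 9, 7, 6, 4, 8, 1]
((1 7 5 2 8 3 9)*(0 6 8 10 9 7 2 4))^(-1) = (0 4 5 7 3 8 6)(1 9 10 2) = [4, 9, 1, 8, 5, 7, 0, 3, 6, 10, 2]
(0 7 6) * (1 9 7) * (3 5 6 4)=[1, 9, 2, 5, 3, 6, 0, 4, 8, 7]=(0 1 9 7 4 3 5 6)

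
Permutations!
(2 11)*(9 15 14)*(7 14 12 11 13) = (2 13 7 14 9 15 12 11) = [0, 1, 13, 3, 4, 5, 6, 14, 8, 15, 10, 2, 11, 7, 9, 12]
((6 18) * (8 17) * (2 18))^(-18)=[0, 1, 2, 3, 4, 5, 6, 7, 8, 9, 10, 11, 12, 13, 14, 15, 16, 17, 18]=(18)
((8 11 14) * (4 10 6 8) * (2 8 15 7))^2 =(2 11 4 6 7 8 14 10 15) =[0, 1, 11, 3, 6, 5, 7, 8, 14, 9, 15, 4, 12, 13, 10, 2]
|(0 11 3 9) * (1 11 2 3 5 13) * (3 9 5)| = |(0 2 9)(1 11 3 5 13)| = 15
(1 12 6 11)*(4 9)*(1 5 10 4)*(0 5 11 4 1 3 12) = (0 5 10 1)(3 12 6 4 9) = [5, 0, 2, 12, 9, 10, 4, 7, 8, 3, 1, 11, 6]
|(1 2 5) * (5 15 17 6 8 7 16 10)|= 10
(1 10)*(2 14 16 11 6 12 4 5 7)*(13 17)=(1 10)(2 14 16 11 6 12 4 5 7)(13 17)=[0, 10, 14, 3, 5, 7, 12, 2, 8, 9, 1, 6, 4, 17, 16, 15, 11, 13]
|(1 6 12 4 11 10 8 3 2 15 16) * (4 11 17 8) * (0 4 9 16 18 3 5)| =140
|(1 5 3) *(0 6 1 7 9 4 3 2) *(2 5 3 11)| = |(0 6 1 3 7 9 4 11 2)| = 9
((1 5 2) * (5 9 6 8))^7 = [0, 9, 1, 3, 4, 2, 8, 7, 5, 6] = (1 9 6 8 5 2)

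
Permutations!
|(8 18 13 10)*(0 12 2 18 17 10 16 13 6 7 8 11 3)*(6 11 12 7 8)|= 22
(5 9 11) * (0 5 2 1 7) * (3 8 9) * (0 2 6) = (0 5 3 8 9 11 6)(1 7 2) = [5, 7, 1, 8, 4, 3, 0, 2, 9, 11, 10, 6]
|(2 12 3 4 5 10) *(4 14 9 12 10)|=4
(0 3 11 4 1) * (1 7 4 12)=(0 3 11 12 1)(4 7)=[3, 0, 2, 11, 7, 5, 6, 4, 8, 9, 10, 12, 1]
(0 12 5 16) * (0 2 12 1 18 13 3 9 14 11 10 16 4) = (0 1 18 13 3 9 14 11 10 16 2 12 5 4) = [1, 18, 12, 9, 0, 4, 6, 7, 8, 14, 16, 10, 5, 3, 11, 15, 2, 17, 13]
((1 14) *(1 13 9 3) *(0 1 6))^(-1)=(0 6 3 9 13 14 1)=[6, 0, 2, 9, 4, 5, 3, 7, 8, 13, 10, 11, 12, 14, 1]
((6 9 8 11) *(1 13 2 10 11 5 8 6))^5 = (13)(5 8)(6 9) = [0, 1, 2, 3, 4, 8, 9, 7, 5, 6, 10, 11, 12, 13]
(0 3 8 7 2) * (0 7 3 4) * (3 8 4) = (8)(0 3 4)(2 7) = [3, 1, 7, 4, 0, 5, 6, 2, 8]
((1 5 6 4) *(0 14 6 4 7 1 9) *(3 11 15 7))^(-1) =(0 9 4 5 1 7 15 11 3 6 14) =[9, 7, 2, 6, 5, 1, 14, 15, 8, 4, 10, 3, 12, 13, 0, 11]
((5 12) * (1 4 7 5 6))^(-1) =(1 6 12 5 7 4) =[0, 6, 2, 3, 1, 7, 12, 4, 8, 9, 10, 11, 5]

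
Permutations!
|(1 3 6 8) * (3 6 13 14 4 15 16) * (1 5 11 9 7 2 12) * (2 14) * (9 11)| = 14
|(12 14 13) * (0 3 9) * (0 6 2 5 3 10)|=|(0 10)(2 5 3 9 6)(12 14 13)|=30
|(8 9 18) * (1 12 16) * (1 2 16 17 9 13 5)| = 8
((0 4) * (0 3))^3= (4)= [0, 1, 2, 3, 4]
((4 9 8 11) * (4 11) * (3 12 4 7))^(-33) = (3 9)(4 7)(8 12) = [0, 1, 2, 9, 7, 5, 6, 4, 12, 3, 10, 11, 8]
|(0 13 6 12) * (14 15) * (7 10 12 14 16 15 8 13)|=|(0 7 10 12)(6 14 8 13)(15 16)|=4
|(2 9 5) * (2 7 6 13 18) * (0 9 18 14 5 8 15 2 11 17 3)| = 45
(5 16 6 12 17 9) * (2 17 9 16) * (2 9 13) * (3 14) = (2 17 16 6 12 13)(3 14)(5 9) = [0, 1, 17, 14, 4, 9, 12, 7, 8, 5, 10, 11, 13, 2, 3, 15, 6, 16]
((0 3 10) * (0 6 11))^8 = (0 6 3 11 10) = [6, 1, 2, 11, 4, 5, 3, 7, 8, 9, 0, 10]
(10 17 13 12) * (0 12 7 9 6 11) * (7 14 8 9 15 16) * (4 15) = (0 12 10 17 13 14 8 9 6 11)(4 15 16 7) = [12, 1, 2, 3, 15, 5, 11, 4, 9, 6, 17, 0, 10, 14, 8, 16, 7, 13]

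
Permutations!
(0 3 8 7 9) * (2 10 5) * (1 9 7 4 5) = (0 3 8 4 5 2 10 1 9) = [3, 9, 10, 8, 5, 2, 6, 7, 4, 0, 1]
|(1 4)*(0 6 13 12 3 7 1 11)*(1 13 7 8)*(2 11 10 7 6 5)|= 8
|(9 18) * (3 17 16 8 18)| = |(3 17 16 8 18 9)| = 6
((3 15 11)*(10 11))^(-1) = (3 11 10 15) = [0, 1, 2, 11, 4, 5, 6, 7, 8, 9, 15, 10, 12, 13, 14, 3]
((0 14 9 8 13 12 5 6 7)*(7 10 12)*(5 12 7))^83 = (0 9 13 6 7 14 8 5 10) = [9, 1, 2, 3, 4, 10, 7, 14, 5, 13, 0, 11, 12, 6, 8]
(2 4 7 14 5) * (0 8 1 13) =(0 8 1 13)(2 4 7 14 5) =[8, 13, 4, 3, 7, 2, 6, 14, 1, 9, 10, 11, 12, 0, 5]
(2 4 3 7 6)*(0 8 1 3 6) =(0 8 1 3 7)(2 4 6) =[8, 3, 4, 7, 6, 5, 2, 0, 1]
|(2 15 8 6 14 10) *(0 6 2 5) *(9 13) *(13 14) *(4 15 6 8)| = |(0 8 2 6 13 9 14 10 5)(4 15)| = 18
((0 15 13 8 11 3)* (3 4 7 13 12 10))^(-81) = (0 3 10 12 15)(4 11 8 13 7) = [3, 1, 2, 10, 11, 5, 6, 4, 13, 9, 12, 8, 15, 7, 14, 0]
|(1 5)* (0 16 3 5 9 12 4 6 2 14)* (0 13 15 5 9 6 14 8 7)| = |(0 16 3 9 12 4 14 13 15 5 1 6 2 8 7)| = 15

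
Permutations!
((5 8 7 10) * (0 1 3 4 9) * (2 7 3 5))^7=(2 7 10)=[0, 1, 7, 3, 4, 5, 6, 10, 8, 9, 2]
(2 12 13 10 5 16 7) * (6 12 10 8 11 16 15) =[0, 1, 10, 3, 4, 15, 12, 2, 11, 9, 5, 16, 13, 8, 14, 6, 7] =(2 10 5 15 6 12 13 8 11 16 7)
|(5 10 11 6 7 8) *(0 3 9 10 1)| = |(0 3 9 10 11 6 7 8 5 1)| = 10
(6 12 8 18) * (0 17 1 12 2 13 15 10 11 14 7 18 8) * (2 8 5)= [17, 12, 13, 3, 4, 2, 8, 18, 5, 9, 11, 14, 0, 15, 7, 10, 16, 1, 6]= (0 17 1 12)(2 13 15 10 11 14 7 18 6 8 5)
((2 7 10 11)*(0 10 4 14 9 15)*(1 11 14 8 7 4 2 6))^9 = (0 15 9 14 10)(2 4 8 7) = [15, 1, 4, 3, 8, 5, 6, 2, 7, 14, 0, 11, 12, 13, 10, 9]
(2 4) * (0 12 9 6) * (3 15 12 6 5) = (0 6)(2 4)(3 15 12 9 5) = [6, 1, 4, 15, 2, 3, 0, 7, 8, 5, 10, 11, 9, 13, 14, 12]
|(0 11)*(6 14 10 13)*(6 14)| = 6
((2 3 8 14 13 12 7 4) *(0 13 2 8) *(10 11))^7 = (0 2 8 7 13 3 14 4 12)(10 11) = [2, 1, 8, 14, 12, 5, 6, 13, 7, 9, 11, 10, 0, 3, 4]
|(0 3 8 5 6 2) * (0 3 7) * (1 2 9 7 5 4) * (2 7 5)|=21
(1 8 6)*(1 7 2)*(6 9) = [0, 8, 1, 3, 4, 5, 7, 2, 9, 6] = (1 8 9 6 7 2)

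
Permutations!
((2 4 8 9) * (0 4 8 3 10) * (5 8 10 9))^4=[2, 1, 3, 0, 10, 5, 6, 7, 8, 4, 9]=(0 2 3)(4 10 9)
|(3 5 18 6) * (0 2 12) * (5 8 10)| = |(0 2 12)(3 8 10 5 18 6)| = 6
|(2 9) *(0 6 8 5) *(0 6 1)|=6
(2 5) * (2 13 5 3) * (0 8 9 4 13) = (0 8 9 4 13 5)(2 3) = [8, 1, 3, 2, 13, 0, 6, 7, 9, 4, 10, 11, 12, 5]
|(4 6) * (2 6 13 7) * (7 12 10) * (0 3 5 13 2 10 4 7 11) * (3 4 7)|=|(0 4 2 6 3 5 13 12 7 10 11)|=11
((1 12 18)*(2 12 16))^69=(1 18 12 2 16)=[0, 18, 16, 3, 4, 5, 6, 7, 8, 9, 10, 11, 2, 13, 14, 15, 1, 17, 12]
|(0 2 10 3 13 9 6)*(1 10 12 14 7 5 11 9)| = 36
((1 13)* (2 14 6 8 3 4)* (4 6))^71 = (1 13)(2 4 14)(3 8 6) = [0, 13, 4, 8, 14, 5, 3, 7, 6, 9, 10, 11, 12, 1, 2]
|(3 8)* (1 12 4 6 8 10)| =7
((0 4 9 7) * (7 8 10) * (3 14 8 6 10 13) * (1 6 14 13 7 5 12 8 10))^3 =[14, 6, 2, 13, 10, 7, 1, 9, 4, 5, 8, 11, 0, 3, 12] =(0 14 12)(1 6)(3 13)(4 10 8)(5 7 9)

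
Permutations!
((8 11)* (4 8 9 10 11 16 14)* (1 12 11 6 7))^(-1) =(1 7 6 10 9 11 12)(4 14 16 8) =[0, 7, 2, 3, 14, 5, 10, 6, 4, 11, 9, 12, 1, 13, 16, 15, 8]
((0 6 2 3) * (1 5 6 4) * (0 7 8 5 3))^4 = (0 7 2 3 6 1 5 4 8) = [7, 5, 3, 6, 8, 4, 1, 2, 0]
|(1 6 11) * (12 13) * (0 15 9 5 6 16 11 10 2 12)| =9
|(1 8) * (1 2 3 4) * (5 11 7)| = |(1 8 2 3 4)(5 11 7)| = 15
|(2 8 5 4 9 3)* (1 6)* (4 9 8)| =|(1 6)(2 4 8 5 9 3)| =6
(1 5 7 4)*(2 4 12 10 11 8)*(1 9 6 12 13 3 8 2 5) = (2 4 9 6 12 10 11)(3 8 5 7 13) = [0, 1, 4, 8, 9, 7, 12, 13, 5, 6, 11, 2, 10, 3]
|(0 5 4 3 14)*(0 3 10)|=4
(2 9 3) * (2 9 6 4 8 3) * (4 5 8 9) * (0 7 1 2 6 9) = (0 7 1 2 9 6 5 8 3 4) = [7, 2, 9, 4, 0, 8, 5, 1, 3, 6]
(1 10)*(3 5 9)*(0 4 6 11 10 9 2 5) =(0 4 6 11 10 1 9 3)(2 5) =[4, 9, 5, 0, 6, 2, 11, 7, 8, 3, 1, 10]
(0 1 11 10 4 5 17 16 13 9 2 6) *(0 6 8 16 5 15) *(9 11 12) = (0 1 12 9 2 8 16 13 11 10 4 15)(5 17) = [1, 12, 8, 3, 15, 17, 6, 7, 16, 2, 4, 10, 9, 11, 14, 0, 13, 5]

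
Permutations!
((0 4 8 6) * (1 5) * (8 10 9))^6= (10)= [0, 1, 2, 3, 4, 5, 6, 7, 8, 9, 10]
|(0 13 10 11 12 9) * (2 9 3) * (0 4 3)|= |(0 13 10 11 12)(2 9 4 3)|= 20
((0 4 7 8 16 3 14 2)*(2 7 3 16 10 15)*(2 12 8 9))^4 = (16)(0 7 4 9 3 2 14) = [7, 1, 14, 2, 9, 5, 6, 4, 8, 3, 10, 11, 12, 13, 0, 15, 16]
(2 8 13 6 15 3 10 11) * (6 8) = (2 6 15 3 10 11)(8 13) = [0, 1, 6, 10, 4, 5, 15, 7, 13, 9, 11, 2, 12, 8, 14, 3]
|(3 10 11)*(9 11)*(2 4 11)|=6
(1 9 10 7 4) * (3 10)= (1 9 3 10 7 4)= [0, 9, 2, 10, 1, 5, 6, 4, 8, 3, 7]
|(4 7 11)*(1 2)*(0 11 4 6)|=|(0 11 6)(1 2)(4 7)|=6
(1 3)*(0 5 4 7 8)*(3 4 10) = [5, 4, 2, 1, 7, 10, 6, 8, 0, 9, 3] = (0 5 10 3 1 4 7 8)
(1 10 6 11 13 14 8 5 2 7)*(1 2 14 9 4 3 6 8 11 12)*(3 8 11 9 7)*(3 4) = (1 10 11 13 7 2 4 8 5 14 9 3 6 12) = [0, 10, 4, 6, 8, 14, 12, 2, 5, 3, 11, 13, 1, 7, 9]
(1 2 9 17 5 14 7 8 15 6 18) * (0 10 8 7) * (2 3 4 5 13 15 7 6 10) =(0 2 9 17 13 15 10 8 7 6 18 1 3 4 5 14) =[2, 3, 9, 4, 5, 14, 18, 6, 7, 17, 8, 11, 12, 15, 0, 10, 16, 13, 1]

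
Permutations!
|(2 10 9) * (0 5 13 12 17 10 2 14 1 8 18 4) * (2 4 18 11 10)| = 42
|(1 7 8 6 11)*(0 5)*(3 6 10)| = 14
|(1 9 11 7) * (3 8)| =4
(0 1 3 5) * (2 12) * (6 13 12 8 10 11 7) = (0 1 3 5)(2 8 10 11 7 6 13 12) = [1, 3, 8, 5, 4, 0, 13, 6, 10, 9, 11, 7, 2, 12]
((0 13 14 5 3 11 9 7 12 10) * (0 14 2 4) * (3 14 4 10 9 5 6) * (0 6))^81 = (0 13 2 10 4 6 3 11 5 14) = [13, 1, 10, 11, 6, 14, 3, 7, 8, 9, 4, 5, 12, 2, 0]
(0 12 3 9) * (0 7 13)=(0 12 3 9 7 13)=[12, 1, 2, 9, 4, 5, 6, 13, 8, 7, 10, 11, 3, 0]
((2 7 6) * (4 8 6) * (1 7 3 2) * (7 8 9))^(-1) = [0, 6, 3, 2, 7, 5, 8, 9, 1, 4] = (1 6 8)(2 3)(4 7 9)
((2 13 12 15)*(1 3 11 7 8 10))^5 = (1 10 8 7 11 3)(2 13 12 15) = [0, 10, 13, 1, 4, 5, 6, 11, 7, 9, 8, 3, 15, 12, 14, 2]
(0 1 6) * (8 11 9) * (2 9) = (0 1 6)(2 9 8 11) = [1, 6, 9, 3, 4, 5, 0, 7, 11, 8, 10, 2]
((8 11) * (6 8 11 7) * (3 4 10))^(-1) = (11)(3 10 4)(6 7 8) = [0, 1, 2, 10, 3, 5, 7, 8, 6, 9, 4, 11]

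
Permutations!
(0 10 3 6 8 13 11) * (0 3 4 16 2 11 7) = (0 10 4 16 2 11 3 6 8 13 7) = [10, 1, 11, 6, 16, 5, 8, 0, 13, 9, 4, 3, 12, 7, 14, 15, 2]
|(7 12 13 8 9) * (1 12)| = |(1 12 13 8 9 7)| = 6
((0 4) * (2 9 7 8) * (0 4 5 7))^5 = (0 9 2 8 7 5) = [9, 1, 8, 3, 4, 0, 6, 5, 7, 2]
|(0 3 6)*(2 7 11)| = |(0 3 6)(2 7 11)| = 3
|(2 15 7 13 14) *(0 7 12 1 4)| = 9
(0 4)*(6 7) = (0 4)(6 7) = [4, 1, 2, 3, 0, 5, 7, 6]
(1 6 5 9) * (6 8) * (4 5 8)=(1 4 5 9)(6 8)=[0, 4, 2, 3, 5, 9, 8, 7, 6, 1]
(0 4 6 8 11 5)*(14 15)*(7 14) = (0 4 6 8 11 5)(7 14 15) = [4, 1, 2, 3, 6, 0, 8, 14, 11, 9, 10, 5, 12, 13, 15, 7]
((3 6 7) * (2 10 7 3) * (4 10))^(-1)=(2 7 10 4)(3 6)=[0, 1, 7, 6, 2, 5, 3, 10, 8, 9, 4]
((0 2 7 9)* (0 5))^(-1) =(0 5 9 7 2) =[5, 1, 0, 3, 4, 9, 6, 2, 8, 7]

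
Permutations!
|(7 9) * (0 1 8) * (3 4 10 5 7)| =|(0 1 8)(3 4 10 5 7 9)| =6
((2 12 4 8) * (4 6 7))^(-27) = (2 7)(4 12)(6 8) = [0, 1, 7, 3, 12, 5, 8, 2, 6, 9, 10, 11, 4]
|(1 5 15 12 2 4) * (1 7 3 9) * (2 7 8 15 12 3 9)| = 5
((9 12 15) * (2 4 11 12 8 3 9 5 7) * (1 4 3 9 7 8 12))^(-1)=(1 11 4)(2 7 3)(5 15 12 9 8)=[0, 11, 7, 2, 1, 15, 6, 3, 5, 8, 10, 4, 9, 13, 14, 12]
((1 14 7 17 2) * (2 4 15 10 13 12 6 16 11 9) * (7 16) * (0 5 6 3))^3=(0 7 15 12 5 17 10 3 6 4 13)(1 11)(2 16)(9 14)=[7, 11, 16, 6, 13, 17, 4, 15, 8, 14, 3, 1, 5, 0, 9, 12, 2, 10]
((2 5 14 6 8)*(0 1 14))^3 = [6, 8, 1, 3, 4, 14, 5, 7, 0, 9, 10, 11, 12, 13, 2] = (0 6 5 14 2 1 8)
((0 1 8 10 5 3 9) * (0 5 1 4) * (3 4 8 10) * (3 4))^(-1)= [4, 10, 2, 5, 8, 9, 6, 7, 0, 3, 1]= (0 4 8)(1 10)(3 5 9)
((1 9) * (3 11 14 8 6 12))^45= (1 9)(3 8)(6 11)(12 14)= [0, 9, 2, 8, 4, 5, 11, 7, 3, 1, 10, 6, 14, 13, 12]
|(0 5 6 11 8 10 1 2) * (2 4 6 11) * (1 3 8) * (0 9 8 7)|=|(0 5 11 1 4 6 2 9 8 10 3 7)|=12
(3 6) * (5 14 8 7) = [0, 1, 2, 6, 4, 14, 3, 5, 7, 9, 10, 11, 12, 13, 8] = (3 6)(5 14 8 7)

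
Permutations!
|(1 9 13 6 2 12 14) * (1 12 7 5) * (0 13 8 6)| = |(0 13)(1 9 8 6 2 7 5)(12 14)| = 14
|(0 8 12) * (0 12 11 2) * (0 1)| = |(12)(0 8 11 2 1)| = 5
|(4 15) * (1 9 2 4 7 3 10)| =8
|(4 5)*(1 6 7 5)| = |(1 6 7 5 4)| = 5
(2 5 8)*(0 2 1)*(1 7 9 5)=[2, 0, 1, 3, 4, 8, 6, 9, 7, 5]=(0 2 1)(5 8 7 9)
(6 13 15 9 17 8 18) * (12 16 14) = (6 13 15 9 17 8 18)(12 16 14) = [0, 1, 2, 3, 4, 5, 13, 7, 18, 17, 10, 11, 16, 15, 12, 9, 14, 8, 6]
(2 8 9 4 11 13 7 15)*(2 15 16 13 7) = [0, 1, 8, 3, 11, 5, 6, 16, 9, 4, 10, 7, 12, 2, 14, 15, 13] = (2 8 9 4 11 7 16 13)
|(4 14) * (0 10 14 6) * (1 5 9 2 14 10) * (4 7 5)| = 20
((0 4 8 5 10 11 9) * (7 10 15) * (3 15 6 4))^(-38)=(0 10 3 11 15 9 7)(4 5)(6 8)=[10, 1, 2, 11, 5, 4, 8, 0, 6, 7, 3, 15, 12, 13, 14, 9]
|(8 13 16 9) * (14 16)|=5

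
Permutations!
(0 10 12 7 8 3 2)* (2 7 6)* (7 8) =(0 10 12 6 2)(3 8) =[10, 1, 0, 8, 4, 5, 2, 7, 3, 9, 12, 11, 6]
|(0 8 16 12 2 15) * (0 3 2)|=12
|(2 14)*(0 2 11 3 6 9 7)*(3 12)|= 9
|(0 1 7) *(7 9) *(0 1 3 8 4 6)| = 15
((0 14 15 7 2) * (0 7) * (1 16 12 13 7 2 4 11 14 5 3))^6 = [13, 11, 2, 4, 3, 7, 6, 5, 8, 9, 10, 1, 15, 0, 16, 12, 14] = (0 13)(1 11)(3 4)(5 7)(12 15)(14 16)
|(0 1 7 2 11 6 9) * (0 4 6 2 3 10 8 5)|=42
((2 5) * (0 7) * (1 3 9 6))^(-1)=(0 7)(1 6 9 3)(2 5)=[7, 6, 5, 1, 4, 2, 9, 0, 8, 3]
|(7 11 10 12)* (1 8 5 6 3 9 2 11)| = 11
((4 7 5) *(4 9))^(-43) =(4 7 5 9) =[0, 1, 2, 3, 7, 9, 6, 5, 8, 4]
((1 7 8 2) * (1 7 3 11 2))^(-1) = (1 8 7 2 11 3) = [0, 8, 11, 1, 4, 5, 6, 2, 7, 9, 10, 3]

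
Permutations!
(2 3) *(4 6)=(2 3)(4 6)=[0, 1, 3, 2, 6, 5, 4]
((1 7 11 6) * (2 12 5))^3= (12)(1 6 11 7)= [0, 6, 2, 3, 4, 5, 11, 1, 8, 9, 10, 7, 12]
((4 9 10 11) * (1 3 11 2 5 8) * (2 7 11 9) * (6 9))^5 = (1 7 8 10 5 9 2 6 4 3 11) = [0, 7, 6, 11, 3, 9, 4, 8, 10, 2, 5, 1]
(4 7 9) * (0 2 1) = (0 2 1)(4 7 9) = [2, 0, 1, 3, 7, 5, 6, 9, 8, 4]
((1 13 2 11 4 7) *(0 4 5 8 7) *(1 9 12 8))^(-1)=(0 4)(1 5 11 2 13)(7 8 12 9)=[4, 5, 13, 3, 0, 11, 6, 8, 12, 7, 10, 2, 9, 1]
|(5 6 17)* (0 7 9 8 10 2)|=6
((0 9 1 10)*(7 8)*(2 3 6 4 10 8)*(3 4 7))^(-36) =(0 3 4 1 7)(2 9 6 10 8) =[3, 7, 9, 4, 1, 5, 10, 0, 2, 6, 8]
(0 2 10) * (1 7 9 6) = (0 2 10)(1 7 9 6) = [2, 7, 10, 3, 4, 5, 1, 9, 8, 6, 0]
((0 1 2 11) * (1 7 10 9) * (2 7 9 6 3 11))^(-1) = [11, 9, 2, 6, 4, 5, 10, 1, 8, 0, 7, 3] = (0 11 3 6 10 7 1 9)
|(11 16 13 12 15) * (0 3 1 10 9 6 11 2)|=|(0 3 1 10 9 6 11 16 13 12 15 2)|=12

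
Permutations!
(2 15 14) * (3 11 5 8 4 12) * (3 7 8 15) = (2 3 11 5 15 14)(4 12 7 8) = [0, 1, 3, 11, 12, 15, 6, 8, 4, 9, 10, 5, 7, 13, 2, 14]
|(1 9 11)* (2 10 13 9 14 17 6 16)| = |(1 14 17 6 16 2 10 13 9 11)| = 10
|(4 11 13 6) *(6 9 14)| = |(4 11 13 9 14 6)| = 6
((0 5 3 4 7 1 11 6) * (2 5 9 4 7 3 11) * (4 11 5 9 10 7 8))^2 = (0 7 2 11)(1 9 6 10)(3 4 8) = [7, 9, 11, 4, 8, 5, 10, 2, 3, 6, 1, 0]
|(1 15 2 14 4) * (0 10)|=|(0 10)(1 15 2 14 4)|=10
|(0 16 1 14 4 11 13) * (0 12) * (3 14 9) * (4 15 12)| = |(0 16 1 9 3 14 15 12)(4 11 13)| = 24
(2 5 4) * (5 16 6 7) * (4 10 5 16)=[0, 1, 4, 3, 2, 10, 7, 16, 8, 9, 5, 11, 12, 13, 14, 15, 6]=(2 4)(5 10)(6 7 16)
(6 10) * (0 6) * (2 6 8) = (0 8 2 6 10) = [8, 1, 6, 3, 4, 5, 10, 7, 2, 9, 0]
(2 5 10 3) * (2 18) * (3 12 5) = (2 3 18)(5 10 12) = [0, 1, 3, 18, 4, 10, 6, 7, 8, 9, 12, 11, 5, 13, 14, 15, 16, 17, 2]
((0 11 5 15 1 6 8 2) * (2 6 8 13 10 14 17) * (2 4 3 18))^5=[8, 14, 1, 5, 11, 13, 4, 7, 17, 9, 18, 6, 12, 3, 2, 10, 16, 0, 15]=(0 8 17)(1 14 2)(3 5 13)(4 11 6)(10 18 15)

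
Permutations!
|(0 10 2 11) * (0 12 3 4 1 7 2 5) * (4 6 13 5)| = 12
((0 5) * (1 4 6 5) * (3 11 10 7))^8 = [6, 5, 2, 3, 0, 4, 1, 7, 8, 9, 10, 11] = (11)(0 6 1 5 4)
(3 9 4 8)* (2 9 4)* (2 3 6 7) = (2 9 3 4 8 6 7) = [0, 1, 9, 4, 8, 5, 7, 2, 6, 3]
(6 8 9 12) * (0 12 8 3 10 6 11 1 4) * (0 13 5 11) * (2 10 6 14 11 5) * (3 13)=(0 12)(1 4 3 6 13 2 10 14 11)(8 9)=[12, 4, 10, 6, 3, 5, 13, 7, 9, 8, 14, 1, 0, 2, 11]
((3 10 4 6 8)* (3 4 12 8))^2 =(3 12 4)(6 10 8) =[0, 1, 2, 12, 3, 5, 10, 7, 6, 9, 8, 11, 4]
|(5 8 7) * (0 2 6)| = |(0 2 6)(5 8 7)| = 3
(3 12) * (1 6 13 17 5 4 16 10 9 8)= (1 6 13 17 5 4 16 10 9 8)(3 12)= [0, 6, 2, 12, 16, 4, 13, 7, 1, 8, 9, 11, 3, 17, 14, 15, 10, 5]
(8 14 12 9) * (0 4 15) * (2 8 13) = (0 4 15)(2 8 14 12 9 13) = [4, 1, 8, 3, 15, 5, 6, 7, 14, 13, 10, 11, 9, 2, 12, 0]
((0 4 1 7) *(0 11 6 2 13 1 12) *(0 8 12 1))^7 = (0 13 2 6 11 7 1 4)(8 12) = [13, 4, 6, 3, 0, 5, 11, 1, 12, 9, 10, 7, 8, 2]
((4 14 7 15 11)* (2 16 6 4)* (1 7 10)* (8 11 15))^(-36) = (1 2 14 8 6)(4 7 16 10 11) = [0, 2, 14, 3, 7, 5, 1, 16, 6, 9, 11, 4, 12, 13, 8, 15, 10]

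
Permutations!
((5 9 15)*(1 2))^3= (15)(1 2)= [0, 2, 1, 3, 4, 5, 6, 7, 8, 9, 10, 11, 12, 13, 14, 15]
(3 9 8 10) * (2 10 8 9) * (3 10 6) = (10)(2 6 3) = [0, 1, 6, 2, 4, 5, 3, 7, 8, 9, 10]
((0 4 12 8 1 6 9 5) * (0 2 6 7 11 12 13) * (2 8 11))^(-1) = (0 13 4)(1 8 5 9 6 2 7)(11 12) = [13, 8, 7, 3, 0, 9, 2, 1, 5, 6, 10, 12, 11, 4]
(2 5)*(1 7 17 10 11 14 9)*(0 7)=(0 7 17 10 11 14 9 1)(2 5)=[7, 0, 5, 3, 4, 2, 6, 17, 8, 1, 11, 14, 12, 13, 9, 15, 16, 10]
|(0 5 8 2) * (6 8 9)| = |(0 5 9 6 8 2)| = 6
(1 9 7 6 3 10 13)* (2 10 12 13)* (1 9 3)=[0, 3, 10, 12, 4, 5, 1, 6, 8, 7, 2, 11, 13, 9]=(1 3 12 13 9 7 6)(2 10)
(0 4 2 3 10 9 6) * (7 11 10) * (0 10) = (0 4 2 3 7 11)(6 10 9) = [4, 1, 3, 7, 2, 5, 10, 11, 8, 6, 9, 0]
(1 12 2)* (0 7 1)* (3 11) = (0 7 1 12 2)(3 11) = [7, 12, 0, 11, 4, 5, 6, 1, 8, 9, 10, 3, 2]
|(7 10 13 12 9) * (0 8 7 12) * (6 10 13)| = 4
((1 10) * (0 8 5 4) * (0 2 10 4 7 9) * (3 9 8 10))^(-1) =(0 9 3 2 4 1 10)(5 8 7) =[9, 10, 4, 2, 1, 8, 6, 5, 7, 3, 0]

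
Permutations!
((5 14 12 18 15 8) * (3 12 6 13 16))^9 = [0, 1, 2, 16, 4, 8, 14, 7, 15, 9, 10, 11, 3, 6, 5, 18, 13, 17, 12] = (3 16 13 6 14 5 8 15 18 12)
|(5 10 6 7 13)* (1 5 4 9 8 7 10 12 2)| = |(1 5 12 2)(4 9 8 7 13)(6 10)| = 20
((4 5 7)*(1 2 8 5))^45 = (1 5)(2 7)(4 8) = [0, 5, 7, 3, 8, 1, 6, 2, 4]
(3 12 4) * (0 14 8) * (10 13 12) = (0 14 8)(3 10 13 12 4) = [14, 1, 2, 10, 3, 5, 6, 7, 0, 9, 13, 11, 4, 12, 8]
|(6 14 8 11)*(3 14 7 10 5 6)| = |(3 14 8 11)(5 6 7 10)| = 4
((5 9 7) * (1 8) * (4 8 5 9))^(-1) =[0, 8, 2, 3, 5, 1, 6, 9, 4, 7] =(1 8 4 5)(7 9)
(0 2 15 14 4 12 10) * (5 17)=(0 2 15 14 4 12 10)(5 17)=[2, 1, 15, 3, 12, 17, 6, 7, 8, 9, 0, 11, 10, 13, 4, 14, 16, 5]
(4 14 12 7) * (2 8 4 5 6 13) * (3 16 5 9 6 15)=(2 8 4 14 12 7 9 6 13)(3 16 5 15)=[0, 1, 8, 16, 14, 15, 13, 9, 4, 6, 10, 11, 7, 2, 12, 3, 5]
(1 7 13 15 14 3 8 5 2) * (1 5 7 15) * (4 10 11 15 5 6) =(1 5 2 6 4 10 11 15 14 3 8 7 13) =[0, 5, 6, 8, 10, 2, 4, 13, 7, 9, 11, 15, 12, 1, 3, 14]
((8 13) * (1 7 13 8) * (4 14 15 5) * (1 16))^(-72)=(16)=[0, 1, 2, 3, 4, 5, 6, 7, 8, 9, 10, 11, 12, 13, 14, 15, 16]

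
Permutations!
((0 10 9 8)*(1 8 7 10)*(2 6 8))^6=(10)(0 1 2 6 8)=[1, 2, 6, 3, 4, 5, 8, 7, 0, 9, 10]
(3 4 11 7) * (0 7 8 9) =[7, 1, 2, 4, 11, 5, 6, 3, 9, 0, 10, 8] =(0 7 3 4 11 8 9)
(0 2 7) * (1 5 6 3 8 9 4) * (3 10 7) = (0 2 3 8 9 4 1 5 6 10 7) = [2, 5, 3, 8, 1, 6, 10, 0, 9, 4, 7]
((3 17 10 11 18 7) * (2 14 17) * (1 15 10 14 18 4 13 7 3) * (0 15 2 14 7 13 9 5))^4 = (0 4 15 9 10 5 11)(1 14 2 17 18 7 3) = [4, 14, 17, 1, 15, 11, 6, 3, 8, 10, 5, 0, 12, 13, 2, 9, 16, 18, 7]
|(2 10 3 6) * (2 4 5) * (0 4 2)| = |(0 4 5)(2 10 3 6)| = 12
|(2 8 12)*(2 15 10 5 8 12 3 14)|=|(2 12 15 10 5 8 3 14)|=8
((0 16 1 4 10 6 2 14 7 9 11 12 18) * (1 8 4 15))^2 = (0 8 10 2 7 11 18 16 4 6 14 9 12) = [8, 1, 7, 3, 6, 5, 14, 11, 10, 12, 2, 18, 0, 13, 9, 15, 4, 17, 16]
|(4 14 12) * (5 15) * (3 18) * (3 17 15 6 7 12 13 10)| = |(3 18 17 15 5 6 7 12 4 14 13 10)| = 12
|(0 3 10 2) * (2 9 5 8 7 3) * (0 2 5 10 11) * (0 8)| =|(0 5)(3 11 8 7)(9 10)| =4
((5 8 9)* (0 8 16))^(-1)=(0 16 5 9 8)=[16, 1, 2, 3, 4, 9, 6, 7, 0, 8, 10, 11, 12, 13, 14, 15, 5]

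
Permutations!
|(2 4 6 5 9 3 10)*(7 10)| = |(2 4 6 5 9 3 7 10)| = 8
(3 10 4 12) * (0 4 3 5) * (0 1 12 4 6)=[6, 12, 2, 10, 4, 1, 0, 7, 8, 9, 3, 11, 5]=(0 6)(1 12 5)(3 10)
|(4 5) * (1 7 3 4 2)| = 6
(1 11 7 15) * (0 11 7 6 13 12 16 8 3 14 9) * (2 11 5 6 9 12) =(0 5 6 13 2 11 9)(1 7 15)(3 14 12 16 8) =[5, 7, 11, 14, 4, 6, 13, 15, 3, 0, 10, 9, 16, 2, 12, 1, 8]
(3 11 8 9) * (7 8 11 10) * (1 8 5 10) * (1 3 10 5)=(11)(1 8 9 10 7)=[0, 8, 2, 3, 4, 5, 6, 1, 9, 10, 7, 11]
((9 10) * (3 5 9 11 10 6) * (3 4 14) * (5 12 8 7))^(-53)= (3 12 8 7 5 9 6 4 14)(10 11)= [0, 1, 2, 12, 14, 9, 4, 5, 7, 6, 11, 10, 8, 13, 3]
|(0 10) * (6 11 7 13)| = 4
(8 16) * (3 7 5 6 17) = (3 7 5 6 17)(8 16) = [0, 1, 2, 7, 4, 6, 17, 5, 16, 9, 10, 11, 12, 13, 14, 15, 8, 3]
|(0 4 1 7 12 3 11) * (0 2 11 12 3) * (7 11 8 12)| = |(0 4 1 11 2 8 12)(3 7)| = 14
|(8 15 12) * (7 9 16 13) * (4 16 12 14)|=9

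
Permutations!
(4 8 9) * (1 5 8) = (1 5 8 9 4) = [0, 5, 2, 3, 1, 8, 6, 7, 9, 4]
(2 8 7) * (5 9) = (2 8 7)(5 9) = [0, 1, 8, 3, 4, 9, 6, 2, 7, 5]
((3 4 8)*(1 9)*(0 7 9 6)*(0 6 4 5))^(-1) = (0 5 3 8 4 1 9 7) = [5, 9, 2, 8, 1, 3, 6, 0, 4, 7]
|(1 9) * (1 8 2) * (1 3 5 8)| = |(1 9)(2 3 5 8)| = 4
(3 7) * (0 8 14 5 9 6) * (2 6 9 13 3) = (0 8 14 5 13 3 7 2 6) = [8, 1, 6, 7, 4, 13, 0, 2, 14, 9, 10, 11, 12, 3, 5]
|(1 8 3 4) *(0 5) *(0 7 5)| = 4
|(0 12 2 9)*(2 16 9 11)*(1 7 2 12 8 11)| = |(0 8 11 12 16 9)(1 7 2)| = 6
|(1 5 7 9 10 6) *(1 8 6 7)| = 6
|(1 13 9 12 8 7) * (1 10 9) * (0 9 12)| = |(0 9)(1 13)(7 10 12 8)| = 4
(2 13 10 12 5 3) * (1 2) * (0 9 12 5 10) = [9, 2, 13, 1, 4, 3, 6, 7, 8, 12, 5, 11, 10, 0] = (0 9 12 10 5 3 1 2 13)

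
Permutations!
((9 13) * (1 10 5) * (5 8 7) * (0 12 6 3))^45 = (0 12 6 3)(9 13) = [12, 1, 2, 0, 4, 5, 3, 7, 8, 13, 10, 11, 6, 9]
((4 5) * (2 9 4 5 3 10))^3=[0, 1, 3, 9, 2, 5, 6, 7, 8, 10, 4]=(2 3 9 10 4)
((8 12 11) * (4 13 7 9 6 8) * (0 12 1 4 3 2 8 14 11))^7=(0 12)(1 11 7 8 14 13 2 6 4 3 9)=[12, 11, 6, 9, 3, 5, 4, 8, 14, 1, 10, 7, 0, 2, 13]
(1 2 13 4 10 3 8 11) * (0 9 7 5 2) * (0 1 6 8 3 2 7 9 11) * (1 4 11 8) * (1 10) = [8, 4, 13, 3, 1, 7, 10, 5, 0, 9, 2, 6, 12, 11] = (0 8)(1 4)(2 13 11 6 10)(5 7)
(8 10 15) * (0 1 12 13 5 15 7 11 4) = (0 1 12 13 5 15 8 10 7 11 4) = [1, 12, 2, 3, 0, 15, 6, 11, 10, 9, 7, 4, 13, 5, 14, 8]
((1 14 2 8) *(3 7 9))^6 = (1 2)(8 14) = [0, 2, 1, 3, 4, 5, 6, 7, 14, 9, 10, 11, 12, 13, 8]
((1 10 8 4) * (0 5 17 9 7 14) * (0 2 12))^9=[5, 10, 12, 3, 1, 17, 6, 14, 4, 7, 8, 11, 0, 13, 2, 15, 16, 9]=(0 5 17 9 7 14 2 12)(1 10 8 4)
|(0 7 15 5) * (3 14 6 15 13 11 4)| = |(0 7 13 11 4 3 14 6 15 5)| = 10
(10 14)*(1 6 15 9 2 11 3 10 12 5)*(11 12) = [0, 6, 12, 10, 4, 1, 15, 7, 8, 2, 14, 3, 5, 13, 11, 9] = (1 6 15 9 2 12 5)(3 10 14 11)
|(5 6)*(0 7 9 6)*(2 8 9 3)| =|(0 7 3 2 8 9 6 5)| =8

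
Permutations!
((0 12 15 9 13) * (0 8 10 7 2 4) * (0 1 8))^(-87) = (0 9 12 13 15)(1 7)(2 8)(4 10) = [9, 7, 8, 3, 10, 5, 6, 1, 2, 12, 4, 11, 13, 15, 14, 0]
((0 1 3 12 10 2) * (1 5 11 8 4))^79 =[2, 4, 10, 1, 8, 0, 6, 7, 11, 9, 12, 5, 3] =(0 2 10 12 3 1 4 8 11 5)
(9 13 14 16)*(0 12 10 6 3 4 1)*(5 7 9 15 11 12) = (0 5 7 9 13 14 16 15 11 12 10 6 3 4 1) = [5, 0, 2, 4, 1, 7, 3, 9, 8, 13, 6, 12, 10, 14, 16, 11, 15]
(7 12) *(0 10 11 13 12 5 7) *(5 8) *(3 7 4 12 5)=[10, 1, 2, 7, 12, 4, 6, 8, 3, 9, 11, 13, 0, 5]=(0 10 11 13 5 4 12)(3 7 8)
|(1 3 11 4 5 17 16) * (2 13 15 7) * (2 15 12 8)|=|(1 3 11 4 5 17 16)(2 13 12 8)(7 15)|=28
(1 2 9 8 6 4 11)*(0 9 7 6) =(0 9 8)(1 2 7 6 4 11) =[9, 2, 7, 3, 11, 5, 4, 6, 0, 8, 10, 1]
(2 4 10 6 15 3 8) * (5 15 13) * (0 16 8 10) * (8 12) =(0 16 12 8 2 4)(3 10 6 13 5 15) =[16, 1, 4, 10, 0, 15, 13, 7, 2, 9, 6, 11, 8, 5, 14, 3, 12]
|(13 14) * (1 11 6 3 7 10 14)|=8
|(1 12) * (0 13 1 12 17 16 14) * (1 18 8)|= 8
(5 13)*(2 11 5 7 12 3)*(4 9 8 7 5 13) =(2 11 13 5 4 9 8 7 12 3) =[0, 1, 11, 2, 9, 4, 6, 12, 7, 8, 10, 13, 3, 5]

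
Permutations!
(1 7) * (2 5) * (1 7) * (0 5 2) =(7)(0 5) =[5, 1, 2, 3, 4, 0, 6, 7]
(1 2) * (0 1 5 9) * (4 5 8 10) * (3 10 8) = (0 1 2 3 10 4 5 9) = [1, 2, 3, 10, 5, 9, 6, 7, 8, 0, 4]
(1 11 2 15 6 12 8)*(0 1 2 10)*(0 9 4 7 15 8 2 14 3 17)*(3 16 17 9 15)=(0 1 11 10 15 6 12 2 8 14 16 17)(3 9 4 7)=[1, 11, 8, 9, 7, 5, 12, 3, 14, 4, 15, 10, 2, 13, 16, 6, 17, 0]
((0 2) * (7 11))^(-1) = (0 2)(7 11) = [2, 1, 0, 3, 4, 5, 6, 11, 8, 9, 10, 7]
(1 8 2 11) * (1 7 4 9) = [0, 8, 11, 3, 9, 5, 6, 4, 2, 1, 10, 7] = (1 8 2 11 7 4 9)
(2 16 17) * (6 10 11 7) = (2 16 17)(6 10 11 7) = [0, 1, 16, 3, 4, 5, 10, 6, 8, 9, 11, 7, 12, 13, 14, 15, 17, 2]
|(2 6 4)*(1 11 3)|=3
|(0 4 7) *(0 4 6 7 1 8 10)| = 7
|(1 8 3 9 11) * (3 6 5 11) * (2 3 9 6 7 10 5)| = 6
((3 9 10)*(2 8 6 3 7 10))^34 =[0, 1, 9, 6, 4, 5, 8, 7, 2, 3, 10] =(10)(2 9 3 6 8)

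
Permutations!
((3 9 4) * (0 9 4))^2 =(9) =[0, 1, 2, 3, 4, 5, 6, 7, 8, 9]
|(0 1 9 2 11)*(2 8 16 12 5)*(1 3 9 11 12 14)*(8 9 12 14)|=8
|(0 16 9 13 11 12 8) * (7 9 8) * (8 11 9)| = |(0 16 11 12 7 8)(9 13)| = 6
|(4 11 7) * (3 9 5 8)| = |(3 9 5 8)(4 11 7)| = 12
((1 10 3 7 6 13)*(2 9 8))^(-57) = [0, 7, 2, 13, 4, 5, 10, 1, 8, 9, 6, 11, 12, 3] = (1 7)(3 13)(6 10)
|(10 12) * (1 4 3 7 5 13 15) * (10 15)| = |(1 4 3 7 5 13 10 12 15)| = 9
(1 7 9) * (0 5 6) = (0 5 6)(1 7 9) = [5, 7, 2, 3, 4, 6, 0, 9, 8, 1]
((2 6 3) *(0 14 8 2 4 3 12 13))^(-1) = (0 13 12 6 2 8 14)(3 4) = [13, 1, 8, 4, 3, 5, 2, 7, 14, 9, 10, 11, 6, 12, 0]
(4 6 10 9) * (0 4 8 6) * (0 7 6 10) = (0 4 7 6)(8 10 9) = [4, 1, 2, 3, 7, 5, 0, 6, 10, 8, 9]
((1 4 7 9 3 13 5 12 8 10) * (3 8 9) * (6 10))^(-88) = (13) = [0, 1, 2, 3, 4, 5, 6, 7, 8, 9, 10, 11, 12, 13]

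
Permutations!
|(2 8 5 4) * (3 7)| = |(2 8 5 4)(3 7)| = 4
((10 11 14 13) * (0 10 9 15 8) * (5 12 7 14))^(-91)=(0 9 7 11 8 13 12 10 15 14 5)=[9, 1, 2, 3, 4, 0, 6, 11, 13, 7, 15, 8, 10, 12, 5, 14]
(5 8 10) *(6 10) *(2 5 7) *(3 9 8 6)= (2 5 6 10 7)(3 9 8)= [0, 1, 5, 9, 4, 6, 10, 2, 3, 8, 7]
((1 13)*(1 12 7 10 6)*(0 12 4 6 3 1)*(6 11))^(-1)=(0 6 11 4 13 1 3 10 7 12)=[6, 3, 2, 10, 13, 5, 11, 12, 8, 9, 7, 4, 0, 1]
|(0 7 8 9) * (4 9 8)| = |(0 7 4 9)| = 4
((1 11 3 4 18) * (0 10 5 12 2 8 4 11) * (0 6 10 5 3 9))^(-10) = (0 2 18 10 9 12 4 6 11 5 8 1 3) = [2, 3, 18, 0, 6, 8, 11, 7, 1, 12, 9, 5, 4, 13, 14, 15, 16, 17, 10]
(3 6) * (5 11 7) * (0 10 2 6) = [10, 1, 6, 0, 4, 11, 3, 5, 8, 9, 2, 7] = (0 10 2 6 3)(5 11 7)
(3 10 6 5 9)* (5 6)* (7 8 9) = (3 10 5 7 8 9) = [0, 1, 2, 10, 4, 7, 6, 8, 9, 3, 5]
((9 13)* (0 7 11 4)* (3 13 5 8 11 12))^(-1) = (0 4 11 8 5 9 13 3 12 7) = [4, 1, 2, 12, 11, 9, 6, 0, 5, 13, 10, 8, 7, 3]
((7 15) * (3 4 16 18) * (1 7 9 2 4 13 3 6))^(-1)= (1 6 18 16 4 2 9 15 7)(3 13)= [0, 6, 9, 13, 2, 5, 18, 1, 8, 15, 10, 11, 12, 3, 14, 7, 4, 17, 16]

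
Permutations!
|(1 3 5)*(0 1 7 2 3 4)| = |(0 1 4)(2 3 5 7)| = 12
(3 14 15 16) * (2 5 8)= (2 5 8)(3 14 15 16)= [0, 1, 5, 14, 4, 8, 6, 7, 2, 9, 10, 11, 12, 13, 15, 16, 3]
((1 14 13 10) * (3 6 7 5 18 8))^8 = (3 7 18)(5 8 6) = [0, 1, 2, 7, 4, 8, 5, 18, 6, 9, 10, 11, 12, 13, 14, 15, 16, 17, 3]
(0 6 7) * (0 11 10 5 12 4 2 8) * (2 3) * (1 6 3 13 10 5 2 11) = (0 3 11 5 12 4 13 10 2 8)(1 6 7) = [3, 6, 8, 11, 13, 12, 7, 1, 0, 9, 2, 5, 4, 10]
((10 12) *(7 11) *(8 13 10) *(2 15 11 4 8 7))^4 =[0, 1, 15, 3, 12, 5, 6, 10, 7, 9, 8, 2, 13, 4, 14, 11] =(2 15 11)(4 12 13)(7 10 8)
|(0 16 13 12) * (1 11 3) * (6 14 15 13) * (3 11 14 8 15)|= 21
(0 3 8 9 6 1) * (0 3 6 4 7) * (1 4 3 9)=(0 6 4 7)(1 9 3 8)=[6, 9, 2, 8, 7, 5, 4, 0, 1, 3]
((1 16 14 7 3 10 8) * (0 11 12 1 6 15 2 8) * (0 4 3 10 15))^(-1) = (0 6 8 2 15 3 4 10 7 14 16 1 12 11) = [6, 12, 15, 4, 10, 5, 8, 14, 2, 9, 7, 0, 11, 13, 16, 3, 1]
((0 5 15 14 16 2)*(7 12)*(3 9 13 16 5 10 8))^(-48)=(16)=[0, 1, 2, 3, 4, 5, 6, 7, 8, 9, 10, 11, 12, 13, 14, 15, 16]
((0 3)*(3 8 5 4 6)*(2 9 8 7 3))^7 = [7, 1, 9, 0, 6, 4, 2, 3, 5, 8] = (0 7 3)(2 9 8 5 4 6)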